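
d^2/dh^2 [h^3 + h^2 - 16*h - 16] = 6*h + 2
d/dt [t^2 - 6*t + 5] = 2*t - 6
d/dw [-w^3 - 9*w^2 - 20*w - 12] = -3*w^2 - 18*w - 20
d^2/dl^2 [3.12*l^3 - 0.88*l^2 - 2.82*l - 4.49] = 18.72*l - 1.76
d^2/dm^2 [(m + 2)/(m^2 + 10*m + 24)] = 2*(4*(m + 2)*(m + 5)^2 - 3*(m + 4)*(m^2 + 10*m + 24))/(m^2 + 10*m + 24)^3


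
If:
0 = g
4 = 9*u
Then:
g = 0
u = 4/9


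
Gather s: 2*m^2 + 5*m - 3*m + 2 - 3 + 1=2*m^2 + 2*m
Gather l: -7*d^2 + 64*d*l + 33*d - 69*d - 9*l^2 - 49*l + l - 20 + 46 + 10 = -7*d^2 - 36*d - 9*l^2 + l*(64*d - 48) + 36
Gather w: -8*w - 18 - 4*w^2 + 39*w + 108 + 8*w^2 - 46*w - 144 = 4*w^2 - 15*w - 54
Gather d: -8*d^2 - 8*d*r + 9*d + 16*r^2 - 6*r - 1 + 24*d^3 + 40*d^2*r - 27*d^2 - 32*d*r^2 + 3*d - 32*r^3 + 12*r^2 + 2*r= 24*d^3 + d^2*(40*r - 35) + d*(-32*r^2 - 8*r + 12) - 32*r^3 + 28*r^2 - 4*r - 1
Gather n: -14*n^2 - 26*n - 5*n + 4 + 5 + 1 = -14*n^2 - 31*n + 10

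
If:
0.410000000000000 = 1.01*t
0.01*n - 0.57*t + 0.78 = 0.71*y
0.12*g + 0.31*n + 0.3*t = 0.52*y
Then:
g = 140.710396039604 - 179.083333333333*y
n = 71.0*y - 54.8613861386139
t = 0.41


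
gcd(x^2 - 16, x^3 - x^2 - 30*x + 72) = x - 4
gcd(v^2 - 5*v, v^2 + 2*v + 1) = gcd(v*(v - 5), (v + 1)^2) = 1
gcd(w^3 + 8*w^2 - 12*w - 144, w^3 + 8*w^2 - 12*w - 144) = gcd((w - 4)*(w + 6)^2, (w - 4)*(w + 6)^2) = w^3 + 8*w^2 - 12*w - 144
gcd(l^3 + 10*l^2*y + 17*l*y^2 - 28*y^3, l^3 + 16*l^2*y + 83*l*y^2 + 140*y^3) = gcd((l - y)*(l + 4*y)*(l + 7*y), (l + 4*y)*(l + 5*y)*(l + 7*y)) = l^2 + 11*l*y + 28*y^2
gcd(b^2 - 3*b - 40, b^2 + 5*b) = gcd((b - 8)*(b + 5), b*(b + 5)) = b + 5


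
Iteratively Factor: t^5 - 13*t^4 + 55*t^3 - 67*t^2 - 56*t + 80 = (t - 4)*(t^4 - 9*t^3 + 19*t^2 + 9*t - 20) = (t - 4)*(t - 1)*(t^3 - 8*t^2 + 11*t + 20) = (t - 4)*(t - 1)*(t + 1)*(t^2 - 9*t + 20) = (t - 4)^2*(t - 1)*(t + 1)*(t - 5)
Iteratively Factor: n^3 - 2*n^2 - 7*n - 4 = (n + 1)*(n^2 - 3*n - 4) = (n + 1)^2*(n - 4)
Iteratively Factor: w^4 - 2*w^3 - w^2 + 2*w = (w - 1)*(w^3 - w^2 - 2*w) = (w - 1)*(w + 1)*(w^2 - 2*w) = w*(w - 1)*(w + 1)*(w - 2)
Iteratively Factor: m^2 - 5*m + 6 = (m - 3)*(m - 2)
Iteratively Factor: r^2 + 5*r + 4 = (r + 1)*(r + 4)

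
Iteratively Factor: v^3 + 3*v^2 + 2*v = (v + 1)*(v^2 + 2*v) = (v + 1)*(v + 2)*(v)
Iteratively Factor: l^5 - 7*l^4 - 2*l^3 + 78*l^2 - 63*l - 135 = (l - 5)*(l^4 - 2*l^3 - 12*l^2 + 18*l + 27) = (l - 5)*(l + 1)*(l^3 - 3*l^2 - 9*l + 27) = (l - 5)*(l + 1)*(l + 3)*(l^2 - 6*l + 9) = (l - 5)*(l - 3)*(l + 1)*(l + 3)*(l - 3)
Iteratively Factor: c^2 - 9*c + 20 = (c - 4)*(c - 5)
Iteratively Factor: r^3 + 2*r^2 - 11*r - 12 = (r + 4)*(r^2 - 2*r - 3) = (r + 1)*(r + 4)*(r - 3)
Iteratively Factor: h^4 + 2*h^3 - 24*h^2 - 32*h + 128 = (h - 2)*(h^3 + 4*h^2 - 16*h - 64) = (h - 4)*(h - 2)*(h^2 + 8*h + 16) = (h - 4)*(h - 2)*(h + 4)*(h + 4)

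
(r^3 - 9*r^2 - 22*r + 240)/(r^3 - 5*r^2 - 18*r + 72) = (r^2 - 3*r - 40)/(r^2 + r - 12)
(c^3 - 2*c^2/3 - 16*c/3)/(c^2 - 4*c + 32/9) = 3*c*(c + 2)/(3*c - 4)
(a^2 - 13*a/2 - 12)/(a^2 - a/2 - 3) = (a - 8)/(a - 2)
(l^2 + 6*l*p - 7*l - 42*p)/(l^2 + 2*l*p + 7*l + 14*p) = (l^2 + 6*l*p - 7*l - 42*p)/(l^2 + 2*l*p + 7*l + 14*p)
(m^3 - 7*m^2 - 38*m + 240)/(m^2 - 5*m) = m - 2 - 48/m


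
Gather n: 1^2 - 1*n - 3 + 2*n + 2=n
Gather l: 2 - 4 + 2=0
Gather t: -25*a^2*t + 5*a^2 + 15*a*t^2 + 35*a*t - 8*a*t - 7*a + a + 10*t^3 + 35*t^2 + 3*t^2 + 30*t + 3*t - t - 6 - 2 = 5*a^2 - 6*a + 10*t^3 + t^2*(15*a + 38) + t*(-25*a^2 + 27*a + 32) - 8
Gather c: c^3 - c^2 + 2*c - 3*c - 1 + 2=c^3 - c^2 - c + 1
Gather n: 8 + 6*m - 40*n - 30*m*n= 6*m + n*(-30*m - 40) + 8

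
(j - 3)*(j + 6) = j^2 + 3*j - 18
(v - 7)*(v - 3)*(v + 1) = v^3 - 9*v^2 + 11*v + 21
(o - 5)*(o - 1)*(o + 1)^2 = o^4 - 4*o^3 - 6*o^2 + 4*o + 5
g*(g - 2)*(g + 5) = g^3 + 3*g^2 - 10*g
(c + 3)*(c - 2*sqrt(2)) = c^2 - 2*sqrt(2)*c + 3*c - 6*sqrt(2)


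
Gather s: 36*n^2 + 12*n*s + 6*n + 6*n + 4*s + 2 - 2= 36*n^2 + 12*n + s*(12*n + 4)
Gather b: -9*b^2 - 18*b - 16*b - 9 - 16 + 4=-9*b^2 - 34*b - 21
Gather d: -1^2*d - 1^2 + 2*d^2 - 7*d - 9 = 2*d^2 - 8*d - 10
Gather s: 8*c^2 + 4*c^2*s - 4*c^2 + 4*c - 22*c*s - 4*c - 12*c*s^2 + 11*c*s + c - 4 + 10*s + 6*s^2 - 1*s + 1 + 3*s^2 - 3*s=4*c^2 + c + s^2*(9 - 12*c) + s*(4*c^2 - 11*c + 6) - 3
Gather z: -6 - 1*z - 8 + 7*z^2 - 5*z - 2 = 7*z^2 - 6*z - 16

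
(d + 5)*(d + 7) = d^2 + 12*d + 35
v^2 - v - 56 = (v - 8)*(v + 7)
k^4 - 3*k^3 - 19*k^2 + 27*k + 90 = (k - 5)*(k - 3)*(k + 2)*(k + 3)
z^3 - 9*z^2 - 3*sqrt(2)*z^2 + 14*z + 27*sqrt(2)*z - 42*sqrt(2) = (z - 7)*(z - 2)*(z - 3*sqrt(2))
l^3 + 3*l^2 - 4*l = l*(l - 1)*(l + 4)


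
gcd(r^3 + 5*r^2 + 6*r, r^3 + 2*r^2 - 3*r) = r^2 + 3*r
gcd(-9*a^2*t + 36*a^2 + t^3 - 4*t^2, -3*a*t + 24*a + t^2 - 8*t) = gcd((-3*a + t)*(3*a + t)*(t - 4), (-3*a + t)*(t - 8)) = -3*a + t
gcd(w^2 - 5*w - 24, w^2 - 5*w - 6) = 1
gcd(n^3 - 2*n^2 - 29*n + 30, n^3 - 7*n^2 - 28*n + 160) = n + 5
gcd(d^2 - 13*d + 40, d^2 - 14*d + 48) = d - 8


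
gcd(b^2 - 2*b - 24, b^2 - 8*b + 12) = b - 6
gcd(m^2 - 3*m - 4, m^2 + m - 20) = m - 4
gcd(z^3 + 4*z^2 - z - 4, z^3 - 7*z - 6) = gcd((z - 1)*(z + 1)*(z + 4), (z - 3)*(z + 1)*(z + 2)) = z + 1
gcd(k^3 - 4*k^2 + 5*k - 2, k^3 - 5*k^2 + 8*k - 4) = k^2 - 3*k + 2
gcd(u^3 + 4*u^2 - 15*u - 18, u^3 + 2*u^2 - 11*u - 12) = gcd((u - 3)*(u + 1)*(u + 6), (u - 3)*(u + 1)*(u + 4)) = u^2 - 2*u - 3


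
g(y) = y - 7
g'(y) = 1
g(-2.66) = -9.66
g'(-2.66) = 1.00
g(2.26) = -4.74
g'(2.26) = 1.00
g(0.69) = -6.31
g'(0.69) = 1.00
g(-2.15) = -9.15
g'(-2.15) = 1.00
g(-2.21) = -9.21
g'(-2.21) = 1.00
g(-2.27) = -9.27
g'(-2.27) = 1.00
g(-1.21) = -8.21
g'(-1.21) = 1.00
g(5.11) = -1.89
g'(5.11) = 1.00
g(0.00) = -7.00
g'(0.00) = 1.00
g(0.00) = -7.00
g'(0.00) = 1.00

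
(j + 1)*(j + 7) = j^2 + 8*j + 7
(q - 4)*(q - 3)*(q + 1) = q^3 - 6*q^2 + 5*q + 12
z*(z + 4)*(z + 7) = z^3 + 11*z^2 + 28*z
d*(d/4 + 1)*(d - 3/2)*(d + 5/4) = d^4/4 + 15*d^3/16 - 23*d^2/32 - 15*d/8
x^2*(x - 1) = x^3 - x^2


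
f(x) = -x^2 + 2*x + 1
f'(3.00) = -4.00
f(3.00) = -2.00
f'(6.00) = -10.00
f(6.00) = -23.00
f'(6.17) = -10.34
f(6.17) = -24.73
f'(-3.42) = 8.84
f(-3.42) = -17.54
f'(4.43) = -6.86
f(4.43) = -9.76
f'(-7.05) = 16.10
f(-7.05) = -62.80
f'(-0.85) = 3.70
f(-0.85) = -1.42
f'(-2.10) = 6.20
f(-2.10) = -7.61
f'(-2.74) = 7.48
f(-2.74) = -11.99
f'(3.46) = -4.92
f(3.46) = -4.05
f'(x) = 2 - 2*x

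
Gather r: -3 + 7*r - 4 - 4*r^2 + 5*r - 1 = -4*r^2 + 12*r - 8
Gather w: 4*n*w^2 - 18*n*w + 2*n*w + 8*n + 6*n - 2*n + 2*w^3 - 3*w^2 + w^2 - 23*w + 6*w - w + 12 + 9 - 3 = 12*n + 2*w^3 + w^2*(4*n - 2) + w*(-16*n - 18) + 18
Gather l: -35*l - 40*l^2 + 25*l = -40*l^2 - 10*l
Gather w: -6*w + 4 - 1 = 3 - 6*w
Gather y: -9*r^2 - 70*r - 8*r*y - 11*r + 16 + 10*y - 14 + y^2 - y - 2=-9*r^2 - 81*r + y^2 + y*(9 - 8*r)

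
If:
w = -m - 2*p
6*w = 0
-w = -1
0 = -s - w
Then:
No Solution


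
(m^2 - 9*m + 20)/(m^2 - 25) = (m - 4)/(m + 5)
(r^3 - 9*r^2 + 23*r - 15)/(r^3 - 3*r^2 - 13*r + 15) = (r - 3)/(r + 3)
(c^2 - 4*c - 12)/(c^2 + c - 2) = (c - 6)/(c - 1)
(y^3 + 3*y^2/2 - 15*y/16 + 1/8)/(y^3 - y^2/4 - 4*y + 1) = (y - 1/4)/(y - 2)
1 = 1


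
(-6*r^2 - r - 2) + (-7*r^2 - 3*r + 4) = -13*r^2 - 4*r + 2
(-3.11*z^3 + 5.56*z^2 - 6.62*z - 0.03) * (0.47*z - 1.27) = -1.4617*z^4 + 6.5629*z^3 - 10.1726*z^2 + 8.3933*z + 0.0381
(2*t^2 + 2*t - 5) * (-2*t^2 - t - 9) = -4*t^4 - 6*t^3 - 10*t^2 - 13*t + 45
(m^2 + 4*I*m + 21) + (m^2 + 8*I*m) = 2*m^2 + 12*I*m + 21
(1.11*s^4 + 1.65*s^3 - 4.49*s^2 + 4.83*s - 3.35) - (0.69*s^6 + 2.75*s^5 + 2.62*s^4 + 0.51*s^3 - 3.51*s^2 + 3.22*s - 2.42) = -0.69*s^6 - 2.75*s^5 - 1.51*s^4 + 1.14*s^3 - 0.98*s^2 + 1.61*s - 0.93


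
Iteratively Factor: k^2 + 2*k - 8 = (k + 4)*(k - 2)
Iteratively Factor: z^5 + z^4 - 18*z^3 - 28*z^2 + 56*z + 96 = (z - 2)*(z^4 + 3*z^3 - 12*z^2 - 52*z - 48) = (z - 2)*(z + 2)*(z^3 + z^2 - 14*z - 24) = (z - 2)*(z + 2)*(z + 3)*(z^2 - 2*z - 8) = (z - 4)*(z - 2)*(z + 2)*(z + 3)*(z + 2)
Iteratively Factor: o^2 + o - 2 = (o - 1)*(o + 2)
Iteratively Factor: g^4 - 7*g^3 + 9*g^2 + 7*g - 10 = (g - 2)*(g^3 - 5*g^2 - g + 5) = (g - 2)*(g - 1)*(g^2 - 4*g - 5) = (g - 2)*(g - 1)*(g + 1)*(g - 5)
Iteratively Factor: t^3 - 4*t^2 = (t)*(t^2 - 4*t) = t^2*(t - 4)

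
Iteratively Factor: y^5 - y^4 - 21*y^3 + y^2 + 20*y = (y + 4)*(y^4 - 5*y^3 - y^2 + 5*y) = (y - 5)*(y + 4)*(y^3 - y) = (y - 5)*(y - 1)*(y + 4)*(y^2 + y) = y*(y - 5)*(y - 1)*(y + 4)*(y + 1)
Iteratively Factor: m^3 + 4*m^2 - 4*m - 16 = (m - 2)*(m^2 + 6*m + 8) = (m - 2)*(m + 4)*(m + 2)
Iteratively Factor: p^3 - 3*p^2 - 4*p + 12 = (p - 3)*(p^2 - 4) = (p - 3)*(p + 2)*(p - 2)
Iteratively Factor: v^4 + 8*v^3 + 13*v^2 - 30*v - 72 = (v + 4)*(v^3 + 4*v^2 - 3*v - 18) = (v - 2)*(v + 4)*(v^2 + 6*v + 9) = (v - 2)*(v + 3)*(v + 4)*(v + 3)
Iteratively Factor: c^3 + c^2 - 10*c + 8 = (c - 2)*(c^2 + 3*c - 4) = (c - 2)*(c - 1)*(c + 4)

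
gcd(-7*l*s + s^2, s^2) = s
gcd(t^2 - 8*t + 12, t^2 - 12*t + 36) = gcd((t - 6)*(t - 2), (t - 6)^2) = t - 6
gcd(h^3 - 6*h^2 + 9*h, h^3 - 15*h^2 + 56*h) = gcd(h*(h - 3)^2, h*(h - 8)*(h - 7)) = h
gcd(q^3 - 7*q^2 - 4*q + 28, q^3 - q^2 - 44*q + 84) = q - 2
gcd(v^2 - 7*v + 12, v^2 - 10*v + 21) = v - 3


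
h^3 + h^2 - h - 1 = (h - 1)*(h + 1)^2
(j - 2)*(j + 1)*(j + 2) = j^3 + j^2 - 4*j - 4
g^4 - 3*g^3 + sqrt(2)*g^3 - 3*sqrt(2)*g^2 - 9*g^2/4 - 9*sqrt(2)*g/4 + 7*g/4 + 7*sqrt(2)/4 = (g - 7/2)*(g - 1/2)*(g + 1)*(g + sqrt(2))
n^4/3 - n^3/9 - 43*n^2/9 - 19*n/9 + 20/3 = (n/3 + 1)*(n - 4)*(n - 1)*(n + 5/3)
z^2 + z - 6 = (z - 2)*(z + 3)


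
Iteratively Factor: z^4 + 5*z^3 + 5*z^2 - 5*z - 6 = (z + 1)*(z^3 + 4*z^2 + z - 6) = (z + 1)*(z + 3)*(z^2 + z - 2) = (z + 1)*(z + 2)*(z + 3)*(z - 1)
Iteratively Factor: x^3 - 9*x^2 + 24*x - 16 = (x - 4)*(x^2 - 5*x + 4) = (x - 4)^2*(x - 1)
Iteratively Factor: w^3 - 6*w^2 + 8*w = (w - 2)*(w^2 - 4*w) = w*(w - 2)*(w - 4)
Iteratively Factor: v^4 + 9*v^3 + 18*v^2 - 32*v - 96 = (v + 4)*(v^3 + 5*v^2 - 2*v - 24) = (v - 2)*(v + 4)*(v^2 + 7*v + 12) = (v - 2)*(v + 3)*(v + 4)*(v + 4)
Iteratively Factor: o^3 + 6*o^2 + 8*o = (o + 2)*(o^2 + 4*o) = (o + 2)*(o + 4)*(o)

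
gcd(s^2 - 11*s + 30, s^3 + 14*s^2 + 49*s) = 1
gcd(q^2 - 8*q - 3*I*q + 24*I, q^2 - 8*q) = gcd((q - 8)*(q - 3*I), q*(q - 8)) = q - 8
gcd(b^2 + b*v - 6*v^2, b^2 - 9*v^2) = b + 3*v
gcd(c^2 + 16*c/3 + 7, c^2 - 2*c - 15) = c + 3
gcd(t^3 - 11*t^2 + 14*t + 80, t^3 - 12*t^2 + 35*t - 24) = t - 8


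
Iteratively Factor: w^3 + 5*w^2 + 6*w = (w)*(w^2 + 5*w + 6) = w*(w + 2)*(w + 3)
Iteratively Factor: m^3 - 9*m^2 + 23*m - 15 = (m - 3)*(m^2 - 6*m + 5) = (m - 3)*(m - 1)*(m - 5)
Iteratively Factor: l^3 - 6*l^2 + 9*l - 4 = (l - 1)*(l^2 - 5*l + 4) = (l - 4)*(l - 1)*(l - 1)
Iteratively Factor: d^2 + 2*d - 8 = (d - 2)*(d + 4)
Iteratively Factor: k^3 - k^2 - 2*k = (k)*(k^2 - k - 2) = k*(k + 1)*(k - 2)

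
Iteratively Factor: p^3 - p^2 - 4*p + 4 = (p - 2)*(p^2 + p - 2) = (p - 2)*(p + 2)*(p - 1)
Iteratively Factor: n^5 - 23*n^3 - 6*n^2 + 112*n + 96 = (n - 4)*(n^4 + 4*n^3 - 7*n^2 - 34*n - 24) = (n - 4)*(n - 3)*(n^3 + 7*n^2 + 14*n + 8) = (n - 4)*(n - 3)*(n + 1)*(n^2 + 6*n + 8) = (n - 4)*(n - 3)*(n + 1)*(n + 4)*(n + 2)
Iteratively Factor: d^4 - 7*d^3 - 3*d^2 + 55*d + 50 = (d - 5)*(d^3 - 2*d^2 - 13*d - 10) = (d - 5)*(d + 2)*(d^2 - 4*d - 5) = (d - 5)*(d + 1)*(d + 2)*(d - 5)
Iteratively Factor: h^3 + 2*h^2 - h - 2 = (h + 2)*(h^2 - 1) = (h - 1)*(h + 2)*(h + 1)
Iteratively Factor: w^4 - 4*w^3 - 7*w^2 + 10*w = (w + 2)*(w^3 - 6*w^2 + 5*w) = (w - 1)*(w + 2)*(w^2 - 5*w) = (w - 5)*(w - 1)*(w + 2)*(w)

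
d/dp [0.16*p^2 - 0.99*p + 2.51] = 0.32*p - 0.99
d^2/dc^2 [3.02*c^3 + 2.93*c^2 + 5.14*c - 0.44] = 18.12*c + 5.86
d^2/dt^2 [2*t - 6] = 0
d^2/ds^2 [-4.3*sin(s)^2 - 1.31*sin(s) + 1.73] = 1.31*sin(s) - 8.6*cos(2*s)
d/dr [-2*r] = -2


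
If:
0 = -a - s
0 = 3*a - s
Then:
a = 0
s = 0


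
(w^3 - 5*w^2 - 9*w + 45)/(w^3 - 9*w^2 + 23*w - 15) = (w + 3)/(w - 1)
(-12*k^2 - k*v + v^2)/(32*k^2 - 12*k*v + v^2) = (3*k + v)/(-8*k + v)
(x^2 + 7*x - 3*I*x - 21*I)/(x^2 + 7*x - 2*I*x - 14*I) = (x - 3*I)/(x - 2*I)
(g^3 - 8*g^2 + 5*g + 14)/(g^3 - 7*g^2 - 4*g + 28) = (g + 1)/(g + 2)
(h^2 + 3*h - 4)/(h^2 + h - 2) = (h + 4)/(h + 2)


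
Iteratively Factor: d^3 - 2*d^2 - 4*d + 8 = (d - 2)*(d^2 - 4) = (d - 2)^2*(d + 2)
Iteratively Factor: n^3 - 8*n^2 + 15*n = (n)*(n^2 - 8*n + 15) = n*(n - 5)*(n - 3)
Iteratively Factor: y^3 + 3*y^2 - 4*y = (y + 4)*(y^2 - y) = (y - 1)*(y + 4)*(y)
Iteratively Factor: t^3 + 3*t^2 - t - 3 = (t - 1)*(t^2 + 4*t + 3) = (t - 1)*(t + 3)*(t + 1)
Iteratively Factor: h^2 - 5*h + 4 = (h - 4)*(h - 1)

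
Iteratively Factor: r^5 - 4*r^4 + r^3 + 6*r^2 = (r + 1)*(r^4 - 5*r^3 + 6*r^2) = (r - 2)*(r + 1)*(r^3 - 3*r^2) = (r - 3)*(r - 2)*(r + 1)*(r^2) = r*(r - 3)*(r - 2)*(r + 1)*(r)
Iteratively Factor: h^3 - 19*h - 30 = (h - 5)*(h^2 + 5*h + 6) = (h - 5)*(h + 2)*(h + 3)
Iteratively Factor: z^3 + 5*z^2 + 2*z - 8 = (z + 2)*(z^2 + 3*z - 4) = (z - 1)*(z + 2)*(z + 4)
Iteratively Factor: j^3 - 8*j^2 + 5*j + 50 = (j - 5)*(j^2 - 3*j - 10) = (j - 5)*(j + 2)*(j - 5)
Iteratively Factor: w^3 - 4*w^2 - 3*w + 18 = (w + 2)*(w^2 - 6*w + 9) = (w - 3)*(w + 2)*(w - 3)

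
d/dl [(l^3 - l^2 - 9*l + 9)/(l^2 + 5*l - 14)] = (l^4 + 10*l^3 - 38*l^2 + 10*l + 81)/(l^4 + 10*l^3 - 3*l^2 - 140*l + 196)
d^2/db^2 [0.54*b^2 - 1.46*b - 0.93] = 1.08000000000000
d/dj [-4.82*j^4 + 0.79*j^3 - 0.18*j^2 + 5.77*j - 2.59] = -19.28*j^3 + 2.37*j^2 - 0.36*j + 5.77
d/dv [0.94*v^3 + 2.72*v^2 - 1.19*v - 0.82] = 2.82*v^2 + 5.44*v - 1.19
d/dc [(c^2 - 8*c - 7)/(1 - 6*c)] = 2*(-3*c^2 + c - 25)/(36*c^2 - 12*c + 1)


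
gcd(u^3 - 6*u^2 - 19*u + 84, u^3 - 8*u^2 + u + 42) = u^2 - 10*u + 21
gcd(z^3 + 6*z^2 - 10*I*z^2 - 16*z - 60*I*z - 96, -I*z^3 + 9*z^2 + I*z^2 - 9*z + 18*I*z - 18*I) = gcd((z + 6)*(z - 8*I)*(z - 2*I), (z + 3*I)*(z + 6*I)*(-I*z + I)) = 1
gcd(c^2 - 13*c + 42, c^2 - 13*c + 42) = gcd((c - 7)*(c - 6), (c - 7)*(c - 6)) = c^2 - 13*c + 42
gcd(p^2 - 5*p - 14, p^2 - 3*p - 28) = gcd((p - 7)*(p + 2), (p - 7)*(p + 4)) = p - 7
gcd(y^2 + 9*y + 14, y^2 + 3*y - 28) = y + 7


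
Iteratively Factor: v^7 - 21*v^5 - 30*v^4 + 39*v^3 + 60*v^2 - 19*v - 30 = (v + 3)*(v^6 - 3*v^5 - 12*v^4 + 6*v^3 + 21*v^2 - 3*v - 10) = (v + 1)*(v + 3)*(v^5 - 4*v^4 - 8*v^3 + 14*v^2 + 7*v - 10) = (v + 1)^2*(v + 3)*(v^4 - 5*v^3 - 3*v^2 + 17*v - 10) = (v - 1)*(v + 1)^2*(v + 3)*(v^3 - 4*v^2 - 7*v + 10) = (v - 5)*(v - 1)*(v + 1)^2*(v + 3)*(v^2 + v - 2) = (v - 5)*(v - 1)^2*(v + 1)^2*(v + 3)*(v + 2)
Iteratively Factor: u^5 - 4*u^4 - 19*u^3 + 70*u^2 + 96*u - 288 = (u + 3)*(u^4 - 7*u^3 + 2*u^2 + 64*u - 96) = (u - 4)*(u + 3)*(u^3 - 3*u^2 - 10*u + 24) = (u - 4)*(u - 2)*(u + 3)*(u^2 - u - 12) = (u - 4)*(u - 2)*(u + 3)^2*(u - 4)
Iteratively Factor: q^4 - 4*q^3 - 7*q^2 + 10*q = (q)*(q^3 - 4*q^2 - 7*q + 10) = q*(q - 1)*(q^2 - 3*q - 10) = q*(q - 1)*(q + 2)*(q - 5)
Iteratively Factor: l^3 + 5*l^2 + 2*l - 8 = (l + 4)*(l^2 + l - 2) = (l + 2)*(l + 4)*(l - 1)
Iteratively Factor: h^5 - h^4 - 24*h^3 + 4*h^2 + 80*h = (h + 4)*(h^4 - 5*h^3 - 4*h^2 + 20*h) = (h - 2)*(h + 4)*(h^3 - 3*h^2 - 10*h) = (h - 2)*(h + 2)*(h + 4)*(h^2 - 5*h) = (h - 5)*(h - 2)*(h + 2)*(h + 4)*(h)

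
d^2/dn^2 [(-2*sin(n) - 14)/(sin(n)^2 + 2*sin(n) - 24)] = 2*(sin(n)^5 + 26*sin(n)^4 + 184*sin(n)^3 + 706*sin(n)^2 + 684*sin(n) - 488)/(sin(n)^2 + 2*sin(n) - 24)^3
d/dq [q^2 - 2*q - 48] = 2*q - 2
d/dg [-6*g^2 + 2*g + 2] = 2 - 12*g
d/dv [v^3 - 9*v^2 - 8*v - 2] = 3*v^2 - 18*v - 8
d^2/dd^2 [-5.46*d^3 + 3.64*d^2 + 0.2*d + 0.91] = 7.28 - 32.76*d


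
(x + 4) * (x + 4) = x^2 + 8*x + 16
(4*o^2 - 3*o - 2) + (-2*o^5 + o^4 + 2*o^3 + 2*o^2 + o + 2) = -2*o^5 + o^4 + 2*o^3 + 6*o^2 - 2*o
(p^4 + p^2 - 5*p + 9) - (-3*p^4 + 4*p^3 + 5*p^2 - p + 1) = 4*p^4 - 4*p^3 - 4*p^2 - 4*p + 8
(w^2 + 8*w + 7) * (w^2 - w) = w^4 + 7*w^3 - w^2 - 7*w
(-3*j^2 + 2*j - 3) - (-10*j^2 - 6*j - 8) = 7*j^2 + 8*j + 5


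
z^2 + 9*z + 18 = (z + 3)*(z + 6)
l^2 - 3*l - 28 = (l - 7)*(l + 4)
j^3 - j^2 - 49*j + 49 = (j - 7)*(j - 1)*(j + 7)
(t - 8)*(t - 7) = t^2 - 15*t + 56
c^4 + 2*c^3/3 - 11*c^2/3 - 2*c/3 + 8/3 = (c - 4/3)*(c - 1)*(c + 1)*(c + 2)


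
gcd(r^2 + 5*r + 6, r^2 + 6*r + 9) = r + 3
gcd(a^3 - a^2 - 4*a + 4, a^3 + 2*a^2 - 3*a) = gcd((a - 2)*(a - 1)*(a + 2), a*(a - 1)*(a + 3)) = a - 1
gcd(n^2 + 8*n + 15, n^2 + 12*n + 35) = n + 5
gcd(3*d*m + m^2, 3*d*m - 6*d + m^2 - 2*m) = 3*d + m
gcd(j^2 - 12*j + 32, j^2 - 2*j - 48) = j - 8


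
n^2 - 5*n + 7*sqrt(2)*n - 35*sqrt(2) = (n - 5)*(n + 7*sqrt(2))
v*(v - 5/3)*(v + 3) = v^3 + 4*v^2/3 - 5*v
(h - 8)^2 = h^2 - 16*h + 64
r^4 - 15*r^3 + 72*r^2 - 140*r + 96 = (r - 8)*(r - 3)*(r - 2)^2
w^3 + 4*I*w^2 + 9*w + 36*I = (w - 3*I)*(w + 3*I)*(w + 4*I)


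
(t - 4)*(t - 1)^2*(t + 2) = t^4 - 4*t^3 - 3*t^2 + 14*t - 8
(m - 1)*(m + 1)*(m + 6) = m^3 + 6*m^2 - m - 6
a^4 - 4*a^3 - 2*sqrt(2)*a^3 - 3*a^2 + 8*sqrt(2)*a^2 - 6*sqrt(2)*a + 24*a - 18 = (a - 3)*(a - 1)*(a - 3*sqrt(2))*(a + sqrt(2))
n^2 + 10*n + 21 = (n + 3)*(n + 7)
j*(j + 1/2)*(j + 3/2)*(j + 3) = j^4 + 5*j^3 + 27*j^2/4 + 9*j/4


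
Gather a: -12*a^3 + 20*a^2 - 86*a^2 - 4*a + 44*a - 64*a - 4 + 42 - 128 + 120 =-12*a^3 - 66*a^2 - 24*a + 30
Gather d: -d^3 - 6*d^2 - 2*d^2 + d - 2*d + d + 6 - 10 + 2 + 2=-d^3 - 8*d^2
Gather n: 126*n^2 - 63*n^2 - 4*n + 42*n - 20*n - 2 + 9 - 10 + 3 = 63*n^2 + 18*n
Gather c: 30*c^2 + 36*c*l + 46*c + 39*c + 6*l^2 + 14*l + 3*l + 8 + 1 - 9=30*c^2 + c*(36*l + 85) + 6*l^2 + 17*l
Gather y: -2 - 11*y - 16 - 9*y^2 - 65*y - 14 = -9*y^2 - 76*y - 32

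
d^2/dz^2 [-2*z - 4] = 0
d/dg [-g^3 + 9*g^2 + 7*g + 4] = -3*g^2 + 18*g + 7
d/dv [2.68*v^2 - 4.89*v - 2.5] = 5.36*v - 4.89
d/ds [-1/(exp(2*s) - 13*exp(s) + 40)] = (2*exp(s) - 13)*exp(s)/(exp(2*s) - 13*exp(s) + 40)^2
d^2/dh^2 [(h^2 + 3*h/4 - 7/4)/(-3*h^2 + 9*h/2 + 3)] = (-12*h^3 + 12*h^2 - 54*h + 31)/(8*h^6 - 36*h^5 + 30*h^4 + 45*h^3 - 30*h^2 - 36*h - 8)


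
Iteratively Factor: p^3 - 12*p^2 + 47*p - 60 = (p - 5)*(p^2 - 7*p + 12) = (p - 5)*(p - 4)*(p - 3)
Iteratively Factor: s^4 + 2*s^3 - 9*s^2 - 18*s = (s)*(s^3 + 2*s^2 - 9*s - 18) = s*(s - 3)*(s^2 + 5*s + 6) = s*(s - 3)*(s + 3)*(s + 2)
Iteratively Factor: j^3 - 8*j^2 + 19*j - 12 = (j - 1)*(j^2 - 7*j + 12) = (j - 4)*(j - 1)*(j - 3)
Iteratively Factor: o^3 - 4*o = (o - 2)*(o^2 + 2*o) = (o - 2)*(o + 2)*(o)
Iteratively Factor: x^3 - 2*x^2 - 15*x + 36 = (x - 3)*(x^2 + x - 12) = (x - 3)*(x + 4)*(x - 3)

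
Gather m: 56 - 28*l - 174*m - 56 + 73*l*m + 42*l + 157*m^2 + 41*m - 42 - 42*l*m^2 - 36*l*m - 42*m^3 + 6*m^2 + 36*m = 14*l - 42*m^3 + m^2*(163 - 42*l) + m*(37*l - 97) - 42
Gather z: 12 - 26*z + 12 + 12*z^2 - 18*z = 12*z^2 - 44*z + 24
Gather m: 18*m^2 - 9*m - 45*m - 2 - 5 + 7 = 18*m^2 - 54*m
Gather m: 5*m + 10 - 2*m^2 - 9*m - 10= -2*m^2 - 4*m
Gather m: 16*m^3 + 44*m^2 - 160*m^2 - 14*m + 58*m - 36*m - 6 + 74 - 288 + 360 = 16*m^3 - 116*m^2 + 8*m + 140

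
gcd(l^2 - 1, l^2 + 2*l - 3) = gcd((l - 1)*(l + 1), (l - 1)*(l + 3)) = l - 1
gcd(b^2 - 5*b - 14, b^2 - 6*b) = 1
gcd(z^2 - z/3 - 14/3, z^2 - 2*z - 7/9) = z - 7/3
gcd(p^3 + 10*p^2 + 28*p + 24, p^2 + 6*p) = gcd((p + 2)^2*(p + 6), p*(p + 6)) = p + 6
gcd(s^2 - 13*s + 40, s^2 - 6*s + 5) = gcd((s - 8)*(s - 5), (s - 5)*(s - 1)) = s - 5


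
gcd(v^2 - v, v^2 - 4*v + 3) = v - 1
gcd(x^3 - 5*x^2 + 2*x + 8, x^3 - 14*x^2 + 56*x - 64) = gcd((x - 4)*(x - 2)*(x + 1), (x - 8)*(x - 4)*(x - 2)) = x^2 - 6*x + 8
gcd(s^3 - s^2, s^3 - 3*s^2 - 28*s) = s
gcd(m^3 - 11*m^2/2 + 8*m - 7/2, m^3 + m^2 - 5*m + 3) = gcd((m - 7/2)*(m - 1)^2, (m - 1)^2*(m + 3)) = m^2 - 2*m + 1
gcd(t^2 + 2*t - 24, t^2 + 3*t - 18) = t + 6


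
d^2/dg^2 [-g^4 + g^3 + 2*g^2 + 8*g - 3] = -12*g^2 + 6*g + 4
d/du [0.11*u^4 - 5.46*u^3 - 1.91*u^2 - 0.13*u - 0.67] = 0.44*u^3 - 16.38*u^2 - 3.82*u - 0.13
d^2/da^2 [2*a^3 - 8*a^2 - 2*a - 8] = 12*a - 16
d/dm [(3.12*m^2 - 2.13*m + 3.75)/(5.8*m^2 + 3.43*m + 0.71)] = (23.0556*m^2 - 39.0696*m - 14.3748)/(33.64*m^4 + 39.788*m^3 + 20.0009*m^2 + 4.8706*m + 0.5041)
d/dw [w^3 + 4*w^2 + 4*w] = 3*w^2 + 8*w + 4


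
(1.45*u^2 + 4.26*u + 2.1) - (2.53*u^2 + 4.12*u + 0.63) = -1.08*u^2 + 0.14*u + 1.47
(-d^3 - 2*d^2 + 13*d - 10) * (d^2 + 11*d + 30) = -d^5 - 13*d^4 - 39*d^3 + 73*d^2 + 280*d - 300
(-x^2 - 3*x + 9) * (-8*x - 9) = 8*x^3 + 33*x^2 - 45*x - 81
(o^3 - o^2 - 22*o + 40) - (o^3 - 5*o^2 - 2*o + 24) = 4*o^2 - 20*o + 16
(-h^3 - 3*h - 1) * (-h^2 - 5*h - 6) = h^5 + 5*h^4 + 9*h^3 + 16*h^2 + 23*h + 6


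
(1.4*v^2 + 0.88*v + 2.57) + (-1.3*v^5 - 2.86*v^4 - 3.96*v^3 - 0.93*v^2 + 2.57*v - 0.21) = -1.3*v^5 - 2.86*v^4 - 3.96*v^3 + 0.47*v^2 + 3.45*v + 2.36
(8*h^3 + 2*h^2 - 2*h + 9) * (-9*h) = -72*h^4 - 18*h^3 + 18*h^2 - 81*h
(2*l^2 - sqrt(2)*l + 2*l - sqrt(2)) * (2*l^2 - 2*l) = 4*l^4 - 2*sqrt(2)*l^3 - 4*l^2 + 2*sqrt(2)*l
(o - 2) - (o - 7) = 5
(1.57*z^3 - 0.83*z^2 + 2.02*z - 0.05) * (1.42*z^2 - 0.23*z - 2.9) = 2.2294*z^5 - 1.5397*z^4 - 1.4937*z^3 + 1.8714*z^2 - 5.8465*z + 0.145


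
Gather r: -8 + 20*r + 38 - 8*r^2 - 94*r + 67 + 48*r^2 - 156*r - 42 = 40*r^2 - 230*r + 55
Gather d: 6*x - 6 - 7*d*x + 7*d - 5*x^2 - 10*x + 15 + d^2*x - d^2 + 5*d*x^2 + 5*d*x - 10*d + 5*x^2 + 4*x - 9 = d^2*(x - 1) + d*(5*x^2 - 2*x - 3)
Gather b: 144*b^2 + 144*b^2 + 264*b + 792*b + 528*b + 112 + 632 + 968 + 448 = 288*b^2 + 1584*b + 2160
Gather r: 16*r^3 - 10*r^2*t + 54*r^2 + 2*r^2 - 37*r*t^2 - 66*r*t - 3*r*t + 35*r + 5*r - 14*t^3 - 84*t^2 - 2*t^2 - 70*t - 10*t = 16*r^3 + r^2*(56 - 10*t) + r*(-37*t^2 - 69*t + 40) - 14*t^3 - 86*t^2 - 80*t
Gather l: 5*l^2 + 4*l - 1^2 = 5*l^2 + 4*l - 1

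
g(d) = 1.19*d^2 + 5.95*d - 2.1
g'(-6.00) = -8.33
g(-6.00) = 5.04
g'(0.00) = 5.95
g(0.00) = -2.10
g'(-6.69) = -9.97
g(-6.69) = 11.35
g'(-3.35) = -2.02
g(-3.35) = -8.68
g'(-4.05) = -3.69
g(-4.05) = -6.68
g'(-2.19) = 0.74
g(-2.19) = -9.42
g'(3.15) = 13.45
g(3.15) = 28.45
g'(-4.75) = -5.36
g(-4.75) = -3.51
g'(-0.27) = 5.31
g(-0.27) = -3.62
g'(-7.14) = -11.04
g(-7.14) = 16.08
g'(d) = 2.38*d + 5.95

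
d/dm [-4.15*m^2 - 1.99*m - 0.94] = -8.3*m - 1.99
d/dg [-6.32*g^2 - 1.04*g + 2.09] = -12.64*g - 1.04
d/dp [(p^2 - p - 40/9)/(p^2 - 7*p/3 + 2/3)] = 2*(-18*p^2 + 138*p - 149)/(3*(9*p^4 - 42*p^3 + 61*p^2 - 28*p + 4))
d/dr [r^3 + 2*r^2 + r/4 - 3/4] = 3*r^2 + 4*r + 1/4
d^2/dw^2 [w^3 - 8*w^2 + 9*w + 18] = 6*w - 16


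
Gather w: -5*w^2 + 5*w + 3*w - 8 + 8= -5*w^2 + 8*w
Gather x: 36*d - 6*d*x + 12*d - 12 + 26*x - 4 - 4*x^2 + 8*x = 48*d - 4*x^2 + x*(34 - 6*d) - 16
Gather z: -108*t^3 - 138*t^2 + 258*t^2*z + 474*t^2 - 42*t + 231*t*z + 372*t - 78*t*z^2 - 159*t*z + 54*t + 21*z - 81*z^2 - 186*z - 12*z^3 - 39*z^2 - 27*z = -108*t^3 + 336*t^2 + 384*t - 12*z^3 + z^2*(-78*t - 120) + z*(258*t^2 + 72*t - 192)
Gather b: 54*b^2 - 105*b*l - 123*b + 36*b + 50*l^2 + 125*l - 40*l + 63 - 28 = 54*b^2 + b*(-105*l - 87) + 50*l^2 + 85*l + 35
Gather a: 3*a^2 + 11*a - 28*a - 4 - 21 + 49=3*a^2 - 17*a + 24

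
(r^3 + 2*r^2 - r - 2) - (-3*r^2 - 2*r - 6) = r^3 + 5*r^2 + r + 4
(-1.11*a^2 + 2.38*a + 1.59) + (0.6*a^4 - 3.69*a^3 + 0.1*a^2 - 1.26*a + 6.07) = 0.6*a^4 - 3.69*a^3 - 1.01*a^2 + 1.12*a + 7.66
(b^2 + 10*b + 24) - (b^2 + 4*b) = 6*b + 24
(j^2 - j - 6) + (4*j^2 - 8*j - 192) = 5*j^2 - 9*j - 198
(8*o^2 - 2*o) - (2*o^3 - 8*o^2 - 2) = -2*o^3 + 16*o^2 - 2*o + 2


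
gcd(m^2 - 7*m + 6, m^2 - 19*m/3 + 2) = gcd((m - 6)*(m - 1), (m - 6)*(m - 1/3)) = m - 6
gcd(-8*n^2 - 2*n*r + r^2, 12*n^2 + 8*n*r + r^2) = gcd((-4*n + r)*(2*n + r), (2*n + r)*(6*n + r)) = 2*n + r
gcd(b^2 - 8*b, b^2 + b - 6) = 1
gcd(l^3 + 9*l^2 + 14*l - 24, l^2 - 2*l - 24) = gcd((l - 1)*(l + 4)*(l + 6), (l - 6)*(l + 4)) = l + 4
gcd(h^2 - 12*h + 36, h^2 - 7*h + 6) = h - 6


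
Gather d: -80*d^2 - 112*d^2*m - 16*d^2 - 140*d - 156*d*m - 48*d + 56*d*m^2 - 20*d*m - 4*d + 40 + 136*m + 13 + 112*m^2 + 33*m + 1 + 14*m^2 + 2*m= d^2*(-112*m - 96) + d*(56*m^2 - 176*m - 192) + 126*m^2 + 171*m + 54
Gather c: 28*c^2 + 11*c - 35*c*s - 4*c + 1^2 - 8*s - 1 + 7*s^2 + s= 28*c^2 + c*(7 - 35*s) + 7*s^2 - 7*s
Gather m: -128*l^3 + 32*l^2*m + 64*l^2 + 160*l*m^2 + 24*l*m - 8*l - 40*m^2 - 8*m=-128*l^3 + 64*l^2 - 8*l + m^2*(160*l - 40) + m*(32*l^2 + 24*l - 8)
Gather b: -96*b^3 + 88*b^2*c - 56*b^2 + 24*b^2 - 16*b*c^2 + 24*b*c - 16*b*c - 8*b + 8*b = -96*b^3 + b^2*(88*c - 32) + b*(-16*c^2 + 8*c)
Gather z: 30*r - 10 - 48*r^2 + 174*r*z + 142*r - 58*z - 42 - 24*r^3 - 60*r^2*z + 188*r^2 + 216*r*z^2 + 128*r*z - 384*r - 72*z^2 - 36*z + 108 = -24*r^3 + 140*r^2 - 212*r + z^2*(216*r - 72) + z*(-60*r^2 + 302*r - 94) + 56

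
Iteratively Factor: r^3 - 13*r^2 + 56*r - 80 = (r - 5)*(r^2 - 8*r + 16) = (r - 5)*(r - 4)*(r - 4)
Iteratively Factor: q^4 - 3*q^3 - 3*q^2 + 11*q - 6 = (q - 3)*(q^3 - 3*q + 2) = (q - 3)*(q - 1)*(q^2 + q - 2) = (q - 3)*(q - 1)^2*(q + 2)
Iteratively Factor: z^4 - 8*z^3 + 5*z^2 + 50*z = (z - 5)*(z^3 - 3*z^2 - 10*z) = (z - 5)^2*(z^2 + 2*z) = z*(z - 5)^2*(z + 2)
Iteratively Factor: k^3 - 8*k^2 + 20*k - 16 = (k - 2)*(k^2 - 6*k + 8) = (k - 2)^2*(k - 4)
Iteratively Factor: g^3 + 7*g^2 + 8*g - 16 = (g + 4)*(g^2 + 3*g - 4) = (g + 4)^2*(g - 1)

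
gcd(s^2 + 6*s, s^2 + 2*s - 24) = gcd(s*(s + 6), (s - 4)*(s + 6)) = s + 6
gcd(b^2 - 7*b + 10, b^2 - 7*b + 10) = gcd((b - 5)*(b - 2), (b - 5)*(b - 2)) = b^2 - 7*b + 10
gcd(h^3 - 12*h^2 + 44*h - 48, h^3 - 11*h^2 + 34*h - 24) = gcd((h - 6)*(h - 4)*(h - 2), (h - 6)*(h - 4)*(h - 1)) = h^2 - 10*h + 24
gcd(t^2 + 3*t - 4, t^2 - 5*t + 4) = t - 1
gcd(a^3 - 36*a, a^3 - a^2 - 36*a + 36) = a^2 - 36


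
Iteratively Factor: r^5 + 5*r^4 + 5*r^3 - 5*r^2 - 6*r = (r + 2)*(r^4 + 3*r^3 - r^2 - 3*r) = (r + 2)*(r + 3)*(r^3 - r) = (r - 1)*(r + 2)*(r + 3)*(r^2 + r) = r*(r - 1)*(r + 2)*(r + 3)*(r + 1)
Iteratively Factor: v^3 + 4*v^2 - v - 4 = (v + 4)*(v^2 - 1) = (v - 1)*(v + 4)*(v + 1)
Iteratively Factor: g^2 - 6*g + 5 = (g - 5)*(g - 1)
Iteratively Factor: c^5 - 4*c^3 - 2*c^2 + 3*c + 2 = (c + 1)*(c^4 - c^3 - 3*c^2 + c + 2) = (c - 2)*(c + 1)*(c^3 + c^2 - c - 1) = (c - 2)*(c - 1)*(c + 1)*(c^2 + 2*c + 1) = (c - 2)*(c - 1)*(c + 1)^2*(c + 1)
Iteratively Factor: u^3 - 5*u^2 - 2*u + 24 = (u - 4)*(u^2 - u - 6) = (u - 4)*(u + 2)*(u - 3)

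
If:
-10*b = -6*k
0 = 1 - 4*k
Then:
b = 3/20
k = 1/4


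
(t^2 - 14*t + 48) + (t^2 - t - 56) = 2*t^2 - 15*t - 8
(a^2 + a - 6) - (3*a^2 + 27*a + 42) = -2*a^2 - 26*a - 48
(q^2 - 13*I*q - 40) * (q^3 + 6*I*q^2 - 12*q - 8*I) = q^5 - 7*I*q^4 + 26*q^3 - 92*I*q^2 + 376*q + 320*I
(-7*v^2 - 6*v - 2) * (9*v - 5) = -63*v^3 - 19*v^2 + 12*v + 10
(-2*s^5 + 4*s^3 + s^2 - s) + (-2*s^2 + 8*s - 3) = -2*s^5 + 4*s^3 - s^2 + 7*s - 3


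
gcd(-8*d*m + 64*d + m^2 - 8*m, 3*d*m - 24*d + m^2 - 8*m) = m - 8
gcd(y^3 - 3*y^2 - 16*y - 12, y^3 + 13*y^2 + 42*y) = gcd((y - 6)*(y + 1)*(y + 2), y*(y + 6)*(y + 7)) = 1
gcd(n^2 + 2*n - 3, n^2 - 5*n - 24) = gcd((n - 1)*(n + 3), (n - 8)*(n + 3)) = n + 3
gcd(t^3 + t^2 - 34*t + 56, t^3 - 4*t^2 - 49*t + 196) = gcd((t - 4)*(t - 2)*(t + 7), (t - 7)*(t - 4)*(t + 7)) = t^2 + 3*t - 28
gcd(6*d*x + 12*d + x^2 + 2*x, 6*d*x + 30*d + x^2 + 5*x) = 6*d + x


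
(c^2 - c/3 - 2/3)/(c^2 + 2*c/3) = (c - 1)/c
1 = 1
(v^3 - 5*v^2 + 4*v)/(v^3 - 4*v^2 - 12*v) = (-v^2 + 5*v - 4)/(-v^2 + 4*v + 12)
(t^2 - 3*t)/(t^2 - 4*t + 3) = t/(t - 1)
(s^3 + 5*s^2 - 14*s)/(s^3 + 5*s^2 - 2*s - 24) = s*(s + 7)/(s^2 + 7*s + 12)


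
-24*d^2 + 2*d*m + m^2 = (-4*d + m)*(6*d + m)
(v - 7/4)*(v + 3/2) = v^2 - v/4 - 21/8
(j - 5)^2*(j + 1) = j^3 - 9*j^2 + 15*j + 25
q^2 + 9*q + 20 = (q + 4)*(q + 5)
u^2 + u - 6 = (u - 2)*(u + 3)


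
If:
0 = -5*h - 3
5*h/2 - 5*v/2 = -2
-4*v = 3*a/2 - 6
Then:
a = 52/15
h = -3/5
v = 1/5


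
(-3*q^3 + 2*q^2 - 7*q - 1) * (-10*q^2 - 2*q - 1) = 30*q^5 - 14*q^4 + 69*q^3 + 22*q^2 + 9*q + 1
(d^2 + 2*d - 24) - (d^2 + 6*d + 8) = -4*d - 32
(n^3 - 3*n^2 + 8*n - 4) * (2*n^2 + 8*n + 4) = 2*n^5 + 2*n^4 - 4*n^3 + 44*n^2 - 16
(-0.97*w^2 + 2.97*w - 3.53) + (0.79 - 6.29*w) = -0.97*w^2 - 3.32*w - 2.74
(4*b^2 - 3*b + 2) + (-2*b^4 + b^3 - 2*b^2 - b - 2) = -2*b^4 + b^3 + 2*b^2 - 4*b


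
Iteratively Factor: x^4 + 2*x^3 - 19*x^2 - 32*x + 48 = (x - 1)*(x^3 + 3*x^2 - 16*x - 48) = (x - 1)*(x + 4)*(x^2 - x - 12) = (x - 4)*(x - 1)*(x + 4)*(x + 3)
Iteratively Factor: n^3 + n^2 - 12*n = (n + 4)*(n^2 - 3*n) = (n - 3)*(n + 4)*(n)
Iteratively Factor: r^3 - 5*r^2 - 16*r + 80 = (r - 4)*(r^2 - r - 20) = (r - 5)*(r - 4)*(r + 4)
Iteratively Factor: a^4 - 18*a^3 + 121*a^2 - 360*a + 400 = (a - 5)*(a^3 - 13*a^2 + 56*a - 80) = (a - 5)*(a - 4)*(a^2 - 9*a + 20) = (a - 5)^2*(a - 4)*(a - 4)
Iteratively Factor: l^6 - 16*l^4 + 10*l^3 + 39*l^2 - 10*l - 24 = (l - 1)*(l^5 + l^4 - 15*l^3 - 5*l^2 + 34*l + 24) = (l - 1)*(l + 1)*(l^4 - 15*l^2 + 10*l + 24) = (l - 1)*(l + 1)*(l + 4)*(l^3 - 4*l^2 + l + 6) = (l - 3)*(l - 1)*(l + 1)*(l + 4)*(l^2 - l - 2) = (l - 3)*(l - 2)*(l - 1)*(l + 1)*(l + 4)*(l + 1)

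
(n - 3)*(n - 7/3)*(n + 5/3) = n^3 - 11*n^2/3 - 17*n/9 + 35/3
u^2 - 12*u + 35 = (u - 7)*(u - 5)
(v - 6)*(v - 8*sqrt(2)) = v^2 - 8*sqrt(2)*v - 6*v + 48*sqrt(2)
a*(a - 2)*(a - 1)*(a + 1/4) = a^4 - 11*a^3/4 + 5*a^2/4 + a/2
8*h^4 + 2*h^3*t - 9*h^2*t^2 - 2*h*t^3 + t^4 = (-4*h + t)*(-h + t)*(h + t)*(2*h + t)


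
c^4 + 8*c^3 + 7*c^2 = c^2*(c + 1)*(c + 7)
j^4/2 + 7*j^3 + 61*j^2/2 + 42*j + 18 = (j/2 + 1/2)*(j + 1)*(j + 6)^2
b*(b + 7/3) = b^2 + 7*b/3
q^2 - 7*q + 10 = (q - 5)*(q - 2)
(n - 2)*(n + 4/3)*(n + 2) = n^3 + 4*n^2/3 - 4*n - 16/3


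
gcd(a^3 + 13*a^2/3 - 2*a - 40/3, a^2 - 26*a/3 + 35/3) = a - 5/3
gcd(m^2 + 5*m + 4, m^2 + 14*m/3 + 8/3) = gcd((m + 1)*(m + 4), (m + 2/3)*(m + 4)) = m + 4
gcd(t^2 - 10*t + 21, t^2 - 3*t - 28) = t - 7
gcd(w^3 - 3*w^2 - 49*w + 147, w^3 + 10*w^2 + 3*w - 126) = w^2 + 4*w - 21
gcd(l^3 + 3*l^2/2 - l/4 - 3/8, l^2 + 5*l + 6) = 1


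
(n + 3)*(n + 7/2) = n^2 + 13*n/2 + 21/2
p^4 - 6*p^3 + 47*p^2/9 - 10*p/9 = p*(p - 5)*(p - 2/3)*(p - 1/3)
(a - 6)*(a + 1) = a^2 - 5*a - 6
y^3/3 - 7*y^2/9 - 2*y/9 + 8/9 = (y/3 + 1/3)*(y - 2)*(y - 4/3)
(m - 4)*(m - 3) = m^2 - 7*m + 12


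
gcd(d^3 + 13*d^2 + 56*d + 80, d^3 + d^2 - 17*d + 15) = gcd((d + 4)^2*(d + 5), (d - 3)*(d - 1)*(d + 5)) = d + 5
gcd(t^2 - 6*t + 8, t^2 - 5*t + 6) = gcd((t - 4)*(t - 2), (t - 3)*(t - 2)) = t - 2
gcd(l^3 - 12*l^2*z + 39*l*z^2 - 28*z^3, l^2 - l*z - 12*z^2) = -l + 4*z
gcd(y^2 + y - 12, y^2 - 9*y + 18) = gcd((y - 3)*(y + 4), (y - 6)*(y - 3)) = y - 3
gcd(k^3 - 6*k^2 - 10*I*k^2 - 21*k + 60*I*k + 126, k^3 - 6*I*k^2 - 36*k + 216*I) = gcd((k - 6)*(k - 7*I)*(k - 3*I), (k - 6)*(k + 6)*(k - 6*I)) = k - 6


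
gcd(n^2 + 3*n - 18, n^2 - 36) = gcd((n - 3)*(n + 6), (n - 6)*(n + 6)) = n + 6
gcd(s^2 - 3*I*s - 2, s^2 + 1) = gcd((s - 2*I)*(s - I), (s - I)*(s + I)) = s - I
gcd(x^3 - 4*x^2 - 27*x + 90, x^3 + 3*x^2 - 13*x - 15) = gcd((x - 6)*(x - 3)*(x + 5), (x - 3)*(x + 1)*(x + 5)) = x^2 + 2*x - 15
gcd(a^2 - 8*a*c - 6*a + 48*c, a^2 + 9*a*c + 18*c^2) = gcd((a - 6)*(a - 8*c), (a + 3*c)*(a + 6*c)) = 1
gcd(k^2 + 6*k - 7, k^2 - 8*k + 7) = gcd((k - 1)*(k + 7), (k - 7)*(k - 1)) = k - 1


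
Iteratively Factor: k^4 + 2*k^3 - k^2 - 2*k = (k + 2)*(k^3 - k) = k*(k + 2)*(k^2 - 1) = k*(k + 1)*(k + 2)*(k - 1)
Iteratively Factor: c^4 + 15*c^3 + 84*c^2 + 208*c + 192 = (c + 4)*(c^3 + 11*c^2 + 40*c + 48) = (c + 4)^2*(c^2 + 7*c + 12) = (c + 3)*(c + 4)^2*(c + 4)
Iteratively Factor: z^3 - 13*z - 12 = (z + 3)*(z^2 - 3*z - 4) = (z - 4)*(z + 3)*(z + 1)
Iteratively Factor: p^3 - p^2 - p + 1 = (p - 1)*(p^2 - 1) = (p - 1)^2*(p + 1)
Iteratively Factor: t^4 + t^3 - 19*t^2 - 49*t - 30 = (t - 5)*(t^3 + 6*t^2 + 11*t + 6) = (t - 5)*(t + 3)*(t^2 + 3*t + 2) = (t - 5)*(t + 1)*(t + 3)*(t + 2)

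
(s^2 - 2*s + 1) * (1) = s^2 - 2*s + 1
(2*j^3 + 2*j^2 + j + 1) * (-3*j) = -6*j^4 - 6*j^3 - 3*j^2 - 3*j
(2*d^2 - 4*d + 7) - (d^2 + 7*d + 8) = d^2 - 11*d - 1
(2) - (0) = 2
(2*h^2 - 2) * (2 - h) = -2*h^3 + 4*h^2 + 2*h - 4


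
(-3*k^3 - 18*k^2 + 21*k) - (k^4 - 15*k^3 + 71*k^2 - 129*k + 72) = -k^4 + 12*k^3 - 89*k^2 + 150*k - 72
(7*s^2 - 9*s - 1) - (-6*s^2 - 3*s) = 13*s^2 - 6*s - 1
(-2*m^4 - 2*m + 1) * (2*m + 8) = -4*m^5 - 16*m^4 - 4*m^2 - 14*m + 8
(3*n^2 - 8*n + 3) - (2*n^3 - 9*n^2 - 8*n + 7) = -2*n^3 + 12*n^2 - 4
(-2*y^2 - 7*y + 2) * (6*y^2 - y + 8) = -12*y^4 - 40*y^3 + 3*y^2 - 58*y + 16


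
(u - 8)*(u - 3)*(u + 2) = u^3 - 9*u^2 + 2*u + 48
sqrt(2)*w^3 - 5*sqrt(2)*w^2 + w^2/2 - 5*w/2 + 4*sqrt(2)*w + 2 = (w - 4)*(w - 1)*(sqrt(2)*w + 1/2)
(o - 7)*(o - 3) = o^2 - 10*o + 21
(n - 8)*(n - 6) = n^2 - 14*n + 48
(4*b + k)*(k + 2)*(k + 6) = 4*b*k^2 + 32*b*k + 48*b + k^3 + 8*k^2 + 12*k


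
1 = 1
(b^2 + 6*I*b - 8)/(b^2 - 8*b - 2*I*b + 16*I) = (b^2 + 6*I*b - 8)/(b^2 - 8*b - 2*I*b + 16*I)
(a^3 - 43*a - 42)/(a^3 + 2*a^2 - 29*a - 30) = (a - 7)/(a - 5)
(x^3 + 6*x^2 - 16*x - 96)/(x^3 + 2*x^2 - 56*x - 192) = (x - 4)/(x - 8)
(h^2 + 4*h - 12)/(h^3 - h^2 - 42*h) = (h - 2)/(h*(h - 7))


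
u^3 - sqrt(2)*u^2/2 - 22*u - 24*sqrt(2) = (u - 4*sqrt(2))*(u + 3*sqrt(2)/2)*(u + 2*sqrt(2))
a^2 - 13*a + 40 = (a - 8)*(a - 5)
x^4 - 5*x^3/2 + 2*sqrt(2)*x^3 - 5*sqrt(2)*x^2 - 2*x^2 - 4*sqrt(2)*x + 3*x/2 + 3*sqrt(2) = (x - 3)*(x - 1/2)*(x + 1)*(x + 2*sqrt(2))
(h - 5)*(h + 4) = h^2 - h - 20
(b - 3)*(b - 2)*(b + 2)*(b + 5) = b^4 + 2*b^3 - 19*b^2 - 8*b + 60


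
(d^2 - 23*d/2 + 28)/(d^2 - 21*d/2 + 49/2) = (d - 8)/(d - 7)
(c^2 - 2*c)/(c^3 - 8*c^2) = (c - 2)/(c*(c - 8))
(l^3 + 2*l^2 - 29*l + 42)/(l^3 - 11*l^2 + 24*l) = (l^2 + 5*l - 14)/(l*(l - 8))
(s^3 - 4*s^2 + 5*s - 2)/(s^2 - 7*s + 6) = (s^2 - 3*s + 2)/(s - 6)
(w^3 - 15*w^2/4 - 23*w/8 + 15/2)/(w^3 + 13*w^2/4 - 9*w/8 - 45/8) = (w - 4)/(w + 3)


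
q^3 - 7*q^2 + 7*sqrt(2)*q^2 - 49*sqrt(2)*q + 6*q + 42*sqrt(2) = (q - 6)*(q - 1)*(q + 7*sqrt(2))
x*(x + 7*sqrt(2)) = x^2 + 7*sqrt(2)*x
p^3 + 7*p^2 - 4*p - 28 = (p - 2)*(p + 2)*(p + 7)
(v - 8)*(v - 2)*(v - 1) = v^3 - 11*v^2 + 26*v - 16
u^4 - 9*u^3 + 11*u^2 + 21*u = u*(u - 7)*(u - 3)*(u + 1)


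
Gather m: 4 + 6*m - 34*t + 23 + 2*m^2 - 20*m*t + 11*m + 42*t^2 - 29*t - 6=2*m^2 + m*(17 - 20*t) + 42*t^2 - 63*t + 21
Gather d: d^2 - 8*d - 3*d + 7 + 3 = d^2 - 11*d + 10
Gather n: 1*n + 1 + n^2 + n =n^2 + 2*n + 1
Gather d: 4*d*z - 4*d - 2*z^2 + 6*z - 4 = d*(4*z - 4) - 2*z^2 + 6*z - 4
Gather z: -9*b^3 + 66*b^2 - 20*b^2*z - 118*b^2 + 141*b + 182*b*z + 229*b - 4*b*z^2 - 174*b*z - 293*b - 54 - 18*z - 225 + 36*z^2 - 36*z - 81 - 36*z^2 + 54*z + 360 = -9*b^3 - 52*b^2 - 4*b*z^2 + 77*b + z*(-20*b^2 + 8*b)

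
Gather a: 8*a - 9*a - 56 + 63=7 - a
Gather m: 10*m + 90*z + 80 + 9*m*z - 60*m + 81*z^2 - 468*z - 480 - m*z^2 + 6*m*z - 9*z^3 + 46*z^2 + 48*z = m*(-z^2 + 15*z - 50) - 9*z^3 + 127*z^2 - 330*z - 400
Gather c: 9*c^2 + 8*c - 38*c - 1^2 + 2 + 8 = 9*c^2 - 30*c + 9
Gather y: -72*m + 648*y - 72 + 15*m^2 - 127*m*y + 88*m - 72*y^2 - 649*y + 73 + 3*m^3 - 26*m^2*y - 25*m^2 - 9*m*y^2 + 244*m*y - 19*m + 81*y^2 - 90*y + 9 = 3*m^3 - 10*m^2 - 3*m + y^2*(9 - 9*m) + y*(-26*m^2 + 117*m - 91) + 10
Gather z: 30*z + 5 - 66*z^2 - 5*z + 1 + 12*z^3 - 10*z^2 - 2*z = 12*z^3 - 76*z^2 + 23*z + 6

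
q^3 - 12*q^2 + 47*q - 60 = (q - 5)*(q - 4)*(q - 3)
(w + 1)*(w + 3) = w^2 + 4*w + 3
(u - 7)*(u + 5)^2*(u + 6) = u^4 + 9*u^3 - 27*u^2 - 445*u - 1050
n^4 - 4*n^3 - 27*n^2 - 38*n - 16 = (n - 8)*(n + 1)^2*(n + 2)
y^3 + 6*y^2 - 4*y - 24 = (y - 2)*(y + 2)*(y + 6)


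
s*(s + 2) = s^2 + 2*s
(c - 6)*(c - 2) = c^2 - 8*c + 12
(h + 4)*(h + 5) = h^2 + 9*h + 20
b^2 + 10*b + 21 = (b + 3)*(b + 7)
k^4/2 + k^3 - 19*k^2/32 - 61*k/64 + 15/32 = (k/2 + 1)*(k - 3/4)*(k - 1/2)*(k + 5/4)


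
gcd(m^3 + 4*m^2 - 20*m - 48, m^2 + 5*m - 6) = m + 6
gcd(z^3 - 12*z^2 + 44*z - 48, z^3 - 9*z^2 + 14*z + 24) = z^2 - 10*z + 24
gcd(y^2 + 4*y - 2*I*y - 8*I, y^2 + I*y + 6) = y - 2*I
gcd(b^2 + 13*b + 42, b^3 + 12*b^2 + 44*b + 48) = b + 6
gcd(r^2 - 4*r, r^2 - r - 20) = 1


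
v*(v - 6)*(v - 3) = v^3 - 9*v^2 + 18*v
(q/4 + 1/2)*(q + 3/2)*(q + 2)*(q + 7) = q^4/4 + 25*q^3/8 + 97*q^2/8 + 19*q + 21/2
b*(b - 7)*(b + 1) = b^3 - 6*b^2 - 7*b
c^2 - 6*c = c*(c - 6)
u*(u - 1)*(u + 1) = u^3 - u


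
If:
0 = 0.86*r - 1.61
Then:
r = 1.87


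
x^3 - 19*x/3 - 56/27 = (x - 8/3)*(x + 1/3)*(x + 7/3)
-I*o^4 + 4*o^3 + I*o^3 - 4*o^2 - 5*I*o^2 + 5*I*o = o*(o - I)*(o + 5*I)*(-I*o + I)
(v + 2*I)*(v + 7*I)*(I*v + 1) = I*v^3 - 8*v^2 - 5*I*v - 14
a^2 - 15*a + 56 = (a - 8)*(a - 7)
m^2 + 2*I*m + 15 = (m - 3*I)*(m + 5*I)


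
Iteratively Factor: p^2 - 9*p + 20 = (p - 5)*(p - 4)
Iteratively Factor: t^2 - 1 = (t - 1)*(t + 1)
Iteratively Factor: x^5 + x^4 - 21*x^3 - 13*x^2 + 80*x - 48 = (x - 4)*(x^4 + 5*x^3 - x^2 - 17*x + 12) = (x - 4)*(x + 4)*(x^3 + x^2 - 5*x + 3) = (x - 4)*(x - 1)*(x + 4)*(x^2 + 2*x - 3) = (x - 4)*(x - 1)^2*(x + 4)*(x + 3)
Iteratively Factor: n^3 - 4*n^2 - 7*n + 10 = (n - 1)*(n^2 - 3*n - 10) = (n - 5)*(n - 1)*(n + 2)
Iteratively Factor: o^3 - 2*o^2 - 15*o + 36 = (o - 3)*(o^2 + o - 12) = (o - 3)^2*(o + 4)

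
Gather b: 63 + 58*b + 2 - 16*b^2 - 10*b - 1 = -16*b^2 + 48*b + 64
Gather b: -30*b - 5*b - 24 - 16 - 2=-35*b - 42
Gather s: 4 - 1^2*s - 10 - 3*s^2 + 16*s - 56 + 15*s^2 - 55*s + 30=12*s^2 - 40*s - 32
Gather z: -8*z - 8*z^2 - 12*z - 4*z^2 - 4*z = -12*z^2 - 24*z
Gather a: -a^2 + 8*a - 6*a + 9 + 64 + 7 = -a^2 + 2*a + 80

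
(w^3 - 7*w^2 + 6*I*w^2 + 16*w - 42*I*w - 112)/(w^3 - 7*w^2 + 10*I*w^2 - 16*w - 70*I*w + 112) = (w - 2*I)/(w + 2*I)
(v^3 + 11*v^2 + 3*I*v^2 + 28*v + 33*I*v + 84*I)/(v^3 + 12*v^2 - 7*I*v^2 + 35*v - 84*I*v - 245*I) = (v^2 + v*(4 + 3*I) + 12*I)/(v^2 + v*(5 - 7*I) - 35*I)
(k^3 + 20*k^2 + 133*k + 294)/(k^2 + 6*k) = k + 14 + 49/k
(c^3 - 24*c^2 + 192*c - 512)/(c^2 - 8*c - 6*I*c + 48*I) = (c^2 - 16*c + 64)/(c - 6*I)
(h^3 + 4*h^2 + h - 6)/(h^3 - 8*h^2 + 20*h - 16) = (h^3 + 4*h^2 + h - 6)/(h^3 - 8*h^2 + 20*h - 16)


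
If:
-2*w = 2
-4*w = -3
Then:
No Solution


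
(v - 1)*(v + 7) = v^2 + 6*v - 7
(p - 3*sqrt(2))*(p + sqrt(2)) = p^2 - 2*sqrt(2)*p - 6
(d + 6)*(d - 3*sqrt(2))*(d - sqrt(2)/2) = d^3 - 7*sqrt(2)*d^2/2 + 6*d^2 - 21*sqrt(2)*d + 3*d + 18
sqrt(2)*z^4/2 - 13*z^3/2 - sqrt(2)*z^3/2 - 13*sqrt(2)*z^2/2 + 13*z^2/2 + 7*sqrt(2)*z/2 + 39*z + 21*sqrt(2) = (z - 3)*(z - 7*sqrt(2))*(z + sqrt(2)/2)*(sqrt(2)*z/2 + sqrt(2))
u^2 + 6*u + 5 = (u + 1)*(u + 5)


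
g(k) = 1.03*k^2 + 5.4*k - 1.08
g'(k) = 2.06*k + 5.4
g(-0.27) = -2.46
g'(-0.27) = 4.84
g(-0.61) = -3.99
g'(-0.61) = 4.14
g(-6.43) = 6.78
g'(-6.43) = -7.85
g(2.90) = 23.24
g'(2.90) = 11.37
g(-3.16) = -7.86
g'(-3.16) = -1.11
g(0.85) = 4.25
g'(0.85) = 7.15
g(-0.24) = -2.32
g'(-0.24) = 4.91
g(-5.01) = -2.28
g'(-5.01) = -4.92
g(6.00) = 68.40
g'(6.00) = 17.76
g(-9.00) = 33.75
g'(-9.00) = -13.14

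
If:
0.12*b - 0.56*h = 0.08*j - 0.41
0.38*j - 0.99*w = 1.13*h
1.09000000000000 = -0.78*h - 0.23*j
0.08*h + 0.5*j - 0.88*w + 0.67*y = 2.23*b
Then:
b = 0.333680020801248*y + 0.344477335306785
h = 0.138698321899314*y + 2.87662009720583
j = -0.470368222093326*y - 14.4946246774806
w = -0.338857604183524*y - 8.84700816897499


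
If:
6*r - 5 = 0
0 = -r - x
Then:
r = 5/6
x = -5/6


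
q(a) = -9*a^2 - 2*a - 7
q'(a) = -18*a - 2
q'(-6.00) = 106.00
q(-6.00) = -319.00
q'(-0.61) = 8.98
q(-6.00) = -319.00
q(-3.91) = -136.77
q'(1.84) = -35.12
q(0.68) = -12.52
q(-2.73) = -68.62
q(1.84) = -41.15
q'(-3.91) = 68.38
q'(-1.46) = 24.28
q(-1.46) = -23.26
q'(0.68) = -14.24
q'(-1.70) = 28.60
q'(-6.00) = 106.00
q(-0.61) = -9.13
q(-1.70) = -29.61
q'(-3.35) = 58.30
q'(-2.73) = 47.14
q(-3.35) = -101.30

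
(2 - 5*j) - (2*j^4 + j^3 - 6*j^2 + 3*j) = -2*j^4 - j^3 + 6*j^2 - 8*j + 2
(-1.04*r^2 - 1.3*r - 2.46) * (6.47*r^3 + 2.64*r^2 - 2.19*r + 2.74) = -6.7288*r^5 - 11.1566*r^4 - 17.0706*r^3 - 6.497*r^2 + 1.8254*r - 6.7404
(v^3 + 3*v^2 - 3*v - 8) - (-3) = v^3 + 3*v^2 - 3*v - 5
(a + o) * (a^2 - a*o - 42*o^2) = a^3 - 43*a*o^2 - 42*o^3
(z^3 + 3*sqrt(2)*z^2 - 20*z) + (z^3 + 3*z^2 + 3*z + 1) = 2*z^3 + 3*z^2 + 3*sqrt(2)*z^2 - 17*z + 1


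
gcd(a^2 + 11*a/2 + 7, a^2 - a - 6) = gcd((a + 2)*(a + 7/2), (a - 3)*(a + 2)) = a + 2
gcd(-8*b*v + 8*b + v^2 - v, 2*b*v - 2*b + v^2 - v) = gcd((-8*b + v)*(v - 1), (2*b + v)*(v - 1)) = v - 1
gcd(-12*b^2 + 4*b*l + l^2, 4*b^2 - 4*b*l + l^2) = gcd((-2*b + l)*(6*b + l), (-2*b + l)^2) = 2*b - l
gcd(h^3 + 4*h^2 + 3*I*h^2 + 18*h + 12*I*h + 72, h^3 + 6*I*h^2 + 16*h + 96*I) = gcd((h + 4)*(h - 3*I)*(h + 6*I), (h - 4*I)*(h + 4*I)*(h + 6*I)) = h + 6*I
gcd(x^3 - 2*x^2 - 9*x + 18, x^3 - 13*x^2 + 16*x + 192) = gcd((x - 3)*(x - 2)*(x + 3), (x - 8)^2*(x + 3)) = x + 3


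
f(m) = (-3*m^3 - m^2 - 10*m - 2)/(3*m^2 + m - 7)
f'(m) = (-6*m - 1)*(-3*m^3 - m^2 - 10*m - 2)/(3*m^2 + m - 7)^2 + (-9*m^2 - 2*m - 10)/(3*m^2 + m - 7)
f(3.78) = -5.45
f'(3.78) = -0.43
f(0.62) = 1.78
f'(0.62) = 4.42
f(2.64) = -5.47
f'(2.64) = 0.86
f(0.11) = 0.45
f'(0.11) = 1.62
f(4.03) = -5.57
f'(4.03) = -0.52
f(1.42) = -57.13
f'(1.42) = 1093.15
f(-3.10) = 5.81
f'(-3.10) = 0.64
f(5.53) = -6.59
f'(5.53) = -0.79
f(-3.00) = 5.88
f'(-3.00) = 0.88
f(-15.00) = 15.39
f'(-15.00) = -0.97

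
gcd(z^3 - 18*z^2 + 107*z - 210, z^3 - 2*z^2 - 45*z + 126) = z - 6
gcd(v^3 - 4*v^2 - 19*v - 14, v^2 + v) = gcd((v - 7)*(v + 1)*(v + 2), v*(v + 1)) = v + 1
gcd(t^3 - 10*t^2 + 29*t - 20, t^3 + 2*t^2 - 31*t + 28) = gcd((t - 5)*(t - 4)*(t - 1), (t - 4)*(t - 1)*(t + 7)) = t^2 - 5*t + 4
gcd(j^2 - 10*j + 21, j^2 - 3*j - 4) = 1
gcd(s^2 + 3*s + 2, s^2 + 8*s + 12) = s + 2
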